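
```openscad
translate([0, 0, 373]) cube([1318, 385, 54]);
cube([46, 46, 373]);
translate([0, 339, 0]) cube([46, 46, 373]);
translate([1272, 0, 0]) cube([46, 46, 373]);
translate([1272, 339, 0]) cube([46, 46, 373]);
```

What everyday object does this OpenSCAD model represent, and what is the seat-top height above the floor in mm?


A bench. The seat-top height is 427 mm.

A long slab on four corner posts — a bench. The slab sits at z = 373 with thickness 54, so the top is 373 + 54 = 427 mm.


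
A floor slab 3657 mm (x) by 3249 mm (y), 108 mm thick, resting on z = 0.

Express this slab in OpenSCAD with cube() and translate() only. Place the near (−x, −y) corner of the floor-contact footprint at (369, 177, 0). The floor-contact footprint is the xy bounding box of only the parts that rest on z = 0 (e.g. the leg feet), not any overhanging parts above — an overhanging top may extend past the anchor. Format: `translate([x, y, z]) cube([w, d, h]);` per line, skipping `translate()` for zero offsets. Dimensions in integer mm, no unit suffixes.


translate([369, 177, 0]) cube([3657, 3249, 108]);


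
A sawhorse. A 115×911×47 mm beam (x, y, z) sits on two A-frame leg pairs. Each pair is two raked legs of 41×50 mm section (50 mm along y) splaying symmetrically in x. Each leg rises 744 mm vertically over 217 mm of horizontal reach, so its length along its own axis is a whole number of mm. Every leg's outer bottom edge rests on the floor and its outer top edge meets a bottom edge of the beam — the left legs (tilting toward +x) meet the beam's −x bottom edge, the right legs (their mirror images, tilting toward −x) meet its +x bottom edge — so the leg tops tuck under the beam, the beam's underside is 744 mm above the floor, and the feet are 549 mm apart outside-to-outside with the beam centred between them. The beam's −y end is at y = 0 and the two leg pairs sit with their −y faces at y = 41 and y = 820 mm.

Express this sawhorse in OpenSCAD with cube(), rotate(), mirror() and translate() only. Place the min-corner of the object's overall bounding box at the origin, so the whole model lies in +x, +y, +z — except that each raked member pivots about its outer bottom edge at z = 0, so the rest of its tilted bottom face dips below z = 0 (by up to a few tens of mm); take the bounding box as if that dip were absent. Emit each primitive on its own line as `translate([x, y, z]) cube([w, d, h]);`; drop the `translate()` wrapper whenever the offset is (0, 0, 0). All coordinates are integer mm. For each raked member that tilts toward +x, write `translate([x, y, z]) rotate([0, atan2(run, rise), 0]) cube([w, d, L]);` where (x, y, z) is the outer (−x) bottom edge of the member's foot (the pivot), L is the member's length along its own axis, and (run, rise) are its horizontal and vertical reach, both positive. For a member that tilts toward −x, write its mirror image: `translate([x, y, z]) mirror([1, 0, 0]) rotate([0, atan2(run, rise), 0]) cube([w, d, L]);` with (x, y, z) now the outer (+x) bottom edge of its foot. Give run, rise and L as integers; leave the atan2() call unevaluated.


translate([217, 0, 744]) cube([115, 911, 47]);
translate([0, 41, 0]) rotate([0, atan2(217, 744), 0]) cube([41, 50, 775]);
translate([549, 41, 0]) mirror([1, 0, 0]) rotate([0, atan2(217, 744), 0]) cube([41, 50, 775]);
translate([0, 820, 0]) rotate([0, atan2(217, 744), 0]) cube([41, 50, 775]);
translate([549, 820, 0]) mirror([1, 0, 0]) rotate([0, atan2(217, 744), 0]) cube([41, 50, 775]);


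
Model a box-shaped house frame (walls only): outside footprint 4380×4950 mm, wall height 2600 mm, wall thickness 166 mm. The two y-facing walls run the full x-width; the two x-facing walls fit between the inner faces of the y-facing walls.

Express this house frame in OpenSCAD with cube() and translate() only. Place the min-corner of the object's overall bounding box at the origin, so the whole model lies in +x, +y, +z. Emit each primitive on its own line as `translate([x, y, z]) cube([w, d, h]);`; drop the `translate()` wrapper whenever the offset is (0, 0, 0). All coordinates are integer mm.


cube([4380, 166, 2600]);
translate([0, 4784, 0]) cube([4380, 166, 2600]);
translate([0, 166, 0]) cube([166, 4618, 2600]);
translate([4214, 166, 0]) cube([166, 4618, 2600]);


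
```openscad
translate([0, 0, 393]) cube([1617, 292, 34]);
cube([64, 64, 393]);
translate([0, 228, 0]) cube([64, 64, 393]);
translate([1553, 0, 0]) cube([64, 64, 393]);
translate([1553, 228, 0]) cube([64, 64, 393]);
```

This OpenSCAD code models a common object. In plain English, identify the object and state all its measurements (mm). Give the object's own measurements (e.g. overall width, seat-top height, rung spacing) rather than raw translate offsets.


A bench: a 1617×292 mm seat slab, 34 mm thick, top at z = 427 mm, on four 64×64 mm square legs flush with the seat corners and standing on z = 0.


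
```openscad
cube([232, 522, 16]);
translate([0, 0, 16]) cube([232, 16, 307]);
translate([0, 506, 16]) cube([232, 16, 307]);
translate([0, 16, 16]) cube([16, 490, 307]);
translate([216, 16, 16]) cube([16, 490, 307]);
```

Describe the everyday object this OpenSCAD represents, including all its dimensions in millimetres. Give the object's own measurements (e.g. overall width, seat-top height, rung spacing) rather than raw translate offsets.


An open-topped rectangular box: outside dimensions 232×522×323 mm, with a uniform wall and base thickness of 16 mm. The base is a full 232×522 slab on the floor; four walls sit on top of the base. The front and back walls (the −y and +y sides) span the full width; the two side walls fit between them.


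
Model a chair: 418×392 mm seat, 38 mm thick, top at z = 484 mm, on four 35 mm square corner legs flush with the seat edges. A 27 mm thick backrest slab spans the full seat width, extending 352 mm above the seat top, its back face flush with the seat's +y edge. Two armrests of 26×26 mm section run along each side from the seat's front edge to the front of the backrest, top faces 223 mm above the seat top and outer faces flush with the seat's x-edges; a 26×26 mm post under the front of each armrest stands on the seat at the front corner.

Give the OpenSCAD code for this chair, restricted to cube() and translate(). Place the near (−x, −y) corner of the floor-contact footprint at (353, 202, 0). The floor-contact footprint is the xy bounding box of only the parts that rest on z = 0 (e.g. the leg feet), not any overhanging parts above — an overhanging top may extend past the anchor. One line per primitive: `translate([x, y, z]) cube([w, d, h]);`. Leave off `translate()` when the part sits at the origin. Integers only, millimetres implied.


translate([353, 202, 446]) cube([418, 392, 38]);
translate([353, 202, 0]) cube([35, 35, 446]);
translate([736, 202, 0]) cube([35, 35, 446]);
translate([353, 559, 0]) cube([35, 35, 446]);
translate([736, 559, 0]) cube([35, 35, 446]);
translate([353, 567, 484]) cube([418, 27, 352]);
translate([353, 202, 681]) cube([26, 365, 26]);
translate([745, 202, 681]) cube([26, 365, 26]);
translate([353, 202, 484]) cube([26, 26, 197]);
translate([745, 202, 484]) cube([26, 26, 197]);


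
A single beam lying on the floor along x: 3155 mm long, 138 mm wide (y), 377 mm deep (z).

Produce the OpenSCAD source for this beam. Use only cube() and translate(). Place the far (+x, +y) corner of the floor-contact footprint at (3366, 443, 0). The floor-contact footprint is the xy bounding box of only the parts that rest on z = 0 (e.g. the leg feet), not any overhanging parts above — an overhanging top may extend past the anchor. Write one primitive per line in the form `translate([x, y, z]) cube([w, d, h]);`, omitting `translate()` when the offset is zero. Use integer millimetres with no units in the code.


translate([211, 305, 0]) cube([3155, 138, 377]);


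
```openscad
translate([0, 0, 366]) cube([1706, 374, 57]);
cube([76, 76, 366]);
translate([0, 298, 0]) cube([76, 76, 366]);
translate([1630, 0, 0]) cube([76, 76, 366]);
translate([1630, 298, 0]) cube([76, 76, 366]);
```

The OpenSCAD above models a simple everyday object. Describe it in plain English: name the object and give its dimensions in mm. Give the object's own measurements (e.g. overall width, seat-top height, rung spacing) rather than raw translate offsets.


A bench: a 1706×374 mm seat slab, 57 mm thick, top at z = 423 mm, on four 76×76 mm square legs flush with the seat corners and standing on z = 0.


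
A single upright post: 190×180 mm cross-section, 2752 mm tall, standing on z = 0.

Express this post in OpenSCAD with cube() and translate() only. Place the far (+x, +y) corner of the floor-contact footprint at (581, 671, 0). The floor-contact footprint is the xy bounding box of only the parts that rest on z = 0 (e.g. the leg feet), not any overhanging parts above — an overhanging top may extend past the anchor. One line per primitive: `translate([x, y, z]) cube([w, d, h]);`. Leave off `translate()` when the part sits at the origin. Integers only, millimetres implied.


translate([391, 491, 0]) cube([190, 180, 2752]);


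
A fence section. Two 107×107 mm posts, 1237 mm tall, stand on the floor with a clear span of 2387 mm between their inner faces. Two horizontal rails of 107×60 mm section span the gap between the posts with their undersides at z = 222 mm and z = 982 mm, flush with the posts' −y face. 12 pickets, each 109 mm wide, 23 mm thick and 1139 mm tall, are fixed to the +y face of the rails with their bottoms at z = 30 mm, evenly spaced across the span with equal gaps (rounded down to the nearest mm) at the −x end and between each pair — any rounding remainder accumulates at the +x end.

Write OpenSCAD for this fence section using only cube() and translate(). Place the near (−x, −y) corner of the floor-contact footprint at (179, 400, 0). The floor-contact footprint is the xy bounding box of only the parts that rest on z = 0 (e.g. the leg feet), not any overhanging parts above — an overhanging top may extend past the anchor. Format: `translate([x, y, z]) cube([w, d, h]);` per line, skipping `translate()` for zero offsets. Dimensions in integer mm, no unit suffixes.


translate([179, 400, 0]) cube([107, 107, 1237]);
translate([2673, 400, 0]) cube([107, 107, 1237]);
translate([286, 400, 222]) cube([2387, 107, 60]);
translate([286, 400, 982]) cube([2387, 107, 60]);
translate([369, 507, 30]) cube([109, 23, 1139]);
translate([561, 507, 30]) cube([109, 23, 1139]);
translate([753, 507, 30]) cube([109, 23, 1139]);
translate([945, 507, 30]) cube([109, 23, 1139]);
translate([1137, 507, 30]) cube([109, 23, 1139]);
translate([1329, 507, 30]) cube([109, 23, 1139]);
translate([1521, 507, 30]) cube([109, 23, 1139]);
translate([1713, 507, 30]) cube([109, 23, 1139]);
translate([1905, 507, 30]) cube([109, 23, 1139]);
translate([2097, 507, 30]) cube([109, 23, 1139]);
translate([2289, 507, 30]) cube([109, 23, 1139]);
translate([2481, 507, 30]) cube([109, 23, 1139]);


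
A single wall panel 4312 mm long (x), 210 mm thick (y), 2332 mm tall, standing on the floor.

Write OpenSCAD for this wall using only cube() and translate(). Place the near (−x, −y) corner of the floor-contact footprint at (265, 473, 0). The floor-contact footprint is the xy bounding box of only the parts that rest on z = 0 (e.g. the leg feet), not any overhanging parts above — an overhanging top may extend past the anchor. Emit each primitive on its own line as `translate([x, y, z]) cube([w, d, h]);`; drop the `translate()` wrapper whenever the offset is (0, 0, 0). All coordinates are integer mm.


translate([265, 473, 0]) cube([4312, 210, 2332]);


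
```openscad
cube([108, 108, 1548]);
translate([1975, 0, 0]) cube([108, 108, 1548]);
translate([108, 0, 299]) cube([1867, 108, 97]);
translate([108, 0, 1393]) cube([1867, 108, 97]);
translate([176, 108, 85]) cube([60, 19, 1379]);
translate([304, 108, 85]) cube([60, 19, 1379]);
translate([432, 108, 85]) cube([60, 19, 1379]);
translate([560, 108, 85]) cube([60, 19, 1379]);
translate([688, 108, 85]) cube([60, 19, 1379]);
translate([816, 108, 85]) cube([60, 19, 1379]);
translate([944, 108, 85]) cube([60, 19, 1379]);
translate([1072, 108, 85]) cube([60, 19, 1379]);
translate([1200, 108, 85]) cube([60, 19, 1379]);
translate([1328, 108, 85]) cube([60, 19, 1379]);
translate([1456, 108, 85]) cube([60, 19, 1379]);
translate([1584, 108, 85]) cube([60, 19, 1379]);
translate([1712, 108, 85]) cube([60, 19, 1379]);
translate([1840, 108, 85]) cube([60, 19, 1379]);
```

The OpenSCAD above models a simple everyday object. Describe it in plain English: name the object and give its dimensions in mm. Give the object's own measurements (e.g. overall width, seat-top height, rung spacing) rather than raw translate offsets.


A fence section. Two 108×108 mm posts, 1548 mm tall, stand on the floor with a clear span of 1867 mm between their inner faces. Two horizontal rails of 108×97 mm section span the gap between the posts with their undersides at z = 299 mm and z = 1393 mm, flush with the posts' −y face. 14 pickets, each 60 mm wide, 19 mm thick and 1379 mm tall, are fixed to the +y face of the rails with their bottoms at z = 85 mm, spaced across the span with a 68 mm gap after the −x post and between neighbouring pickets, with 75 mm left before the +x post.


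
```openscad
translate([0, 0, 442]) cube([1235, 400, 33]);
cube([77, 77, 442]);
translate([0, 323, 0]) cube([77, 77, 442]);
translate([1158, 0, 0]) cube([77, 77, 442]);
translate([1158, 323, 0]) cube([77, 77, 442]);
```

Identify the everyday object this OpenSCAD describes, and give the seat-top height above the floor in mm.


A bench. The seat-top height is 475 mm.

A long slab on four corner posts — a bench. The slab sits at z = 442 with thickness 33, so the top is 442 + 33 = 475 mm.


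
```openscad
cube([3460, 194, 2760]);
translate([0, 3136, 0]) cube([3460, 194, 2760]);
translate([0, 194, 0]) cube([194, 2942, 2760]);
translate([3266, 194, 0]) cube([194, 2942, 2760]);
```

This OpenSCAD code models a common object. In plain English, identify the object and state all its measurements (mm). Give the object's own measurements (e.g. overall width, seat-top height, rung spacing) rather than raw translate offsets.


The wall frame of a small rectangular building: four walls, each 2760 mm tall and 194 mm thick, enclosing a footprint 3460 mm (x) by 3330 mm (y) outside-to-outside, with no floor or roof. The front and back walls (the −y and +y sides) span the full width; the two side walls fit between them.


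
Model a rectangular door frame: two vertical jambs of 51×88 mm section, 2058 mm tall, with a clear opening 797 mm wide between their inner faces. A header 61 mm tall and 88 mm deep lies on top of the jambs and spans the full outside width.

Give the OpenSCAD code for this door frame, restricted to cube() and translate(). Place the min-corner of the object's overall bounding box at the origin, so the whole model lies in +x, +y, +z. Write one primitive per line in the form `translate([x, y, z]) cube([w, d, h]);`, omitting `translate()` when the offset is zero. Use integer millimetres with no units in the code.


cube([51, 88, 2058]);
translate([848, 0, 0]) cube([51, 88, 2058]);
translate([0, 0, 2058]) cube([899, 88, 61]);


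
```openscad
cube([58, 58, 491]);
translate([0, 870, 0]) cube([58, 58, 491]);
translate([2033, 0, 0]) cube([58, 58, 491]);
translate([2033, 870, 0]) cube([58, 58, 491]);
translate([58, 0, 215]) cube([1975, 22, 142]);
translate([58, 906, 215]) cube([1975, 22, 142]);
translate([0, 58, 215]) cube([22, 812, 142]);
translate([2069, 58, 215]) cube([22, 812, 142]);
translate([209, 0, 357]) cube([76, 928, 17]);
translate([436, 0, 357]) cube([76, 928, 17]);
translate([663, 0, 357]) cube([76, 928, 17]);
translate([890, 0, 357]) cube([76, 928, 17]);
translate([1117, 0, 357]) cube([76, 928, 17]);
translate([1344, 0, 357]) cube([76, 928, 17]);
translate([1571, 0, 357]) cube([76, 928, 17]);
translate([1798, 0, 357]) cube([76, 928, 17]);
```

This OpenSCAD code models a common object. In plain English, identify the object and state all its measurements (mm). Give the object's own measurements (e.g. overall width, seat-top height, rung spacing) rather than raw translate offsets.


A bed frame 2091 mm long (x) by 928 mm wide (y). Four 58×58 mm corner posts, 491 mm tall, at the corners of the footprint. Four rails of 22 mm thickness and 142 mm height run between adjacent posts with their undersides at z = 215 mm, their outer faces flush with the outside of the frame (the two x-running rails run between the posts' inner faces; the two y-running rails run between the posts' inner faces). 8 slats, each 76 mm wide (x) and 17 mm thick, lie across the top of the two x-running rails, running the full 928 mm width of the frame in y; along x they sit between the end posts with a 151 mm gap after the −x posts and between neighbouring slats, leaving 159 mm before the +x posts.


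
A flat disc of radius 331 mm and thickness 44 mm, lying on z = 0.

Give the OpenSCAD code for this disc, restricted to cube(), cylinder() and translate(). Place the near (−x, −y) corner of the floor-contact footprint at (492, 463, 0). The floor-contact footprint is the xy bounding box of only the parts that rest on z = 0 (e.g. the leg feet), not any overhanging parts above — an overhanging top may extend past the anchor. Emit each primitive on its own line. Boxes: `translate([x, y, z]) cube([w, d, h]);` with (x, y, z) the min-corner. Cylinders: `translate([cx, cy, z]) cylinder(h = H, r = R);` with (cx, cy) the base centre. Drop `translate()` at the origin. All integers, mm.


translate([823, 794, 0]) cylinder(h = 44, r = 331);


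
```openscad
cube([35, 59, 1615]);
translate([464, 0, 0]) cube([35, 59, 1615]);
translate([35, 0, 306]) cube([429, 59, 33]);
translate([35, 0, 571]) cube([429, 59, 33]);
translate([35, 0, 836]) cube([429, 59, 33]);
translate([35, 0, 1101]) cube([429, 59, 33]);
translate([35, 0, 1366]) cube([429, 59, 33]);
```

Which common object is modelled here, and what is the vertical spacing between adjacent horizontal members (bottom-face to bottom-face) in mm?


A ladder. The rung spacing is 265 mm.

Two tall 35×59 posts with 5 short bars between them — a ladder. Adjacent rungs sit at z = 306 and z = 571, so the spacing is 571 − 306 = 265 mm.


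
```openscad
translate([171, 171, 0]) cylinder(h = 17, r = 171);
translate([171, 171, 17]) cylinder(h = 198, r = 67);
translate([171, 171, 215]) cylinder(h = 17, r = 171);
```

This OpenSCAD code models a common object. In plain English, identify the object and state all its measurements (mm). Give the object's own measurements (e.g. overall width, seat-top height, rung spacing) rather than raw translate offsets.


A spool: two coaxial disc flanges of radius 171 mm and thickness 17 mm, joined by a core cylinder of radius 67 mm and height 198 mm. The lower flange rests on z = 0 and the three cylinders share a vertical axis.


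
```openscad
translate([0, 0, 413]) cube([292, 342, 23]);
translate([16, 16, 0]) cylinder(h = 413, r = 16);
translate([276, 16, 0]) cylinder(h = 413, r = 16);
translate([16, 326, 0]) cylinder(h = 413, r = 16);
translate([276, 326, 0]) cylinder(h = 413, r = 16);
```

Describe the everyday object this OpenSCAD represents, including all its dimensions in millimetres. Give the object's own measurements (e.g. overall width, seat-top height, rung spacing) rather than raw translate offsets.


A four-legged stool. The seat is a 292×342×23 mm slab whose top surface is at z = 436 mm; four round legs, each 32 mm in diameter, run from the floor (z = 0) to the underside of the seat, each leg's axis is inset half a diameter from the nearest pair of seat edges (so the leg's bounding box is flush with the corner).


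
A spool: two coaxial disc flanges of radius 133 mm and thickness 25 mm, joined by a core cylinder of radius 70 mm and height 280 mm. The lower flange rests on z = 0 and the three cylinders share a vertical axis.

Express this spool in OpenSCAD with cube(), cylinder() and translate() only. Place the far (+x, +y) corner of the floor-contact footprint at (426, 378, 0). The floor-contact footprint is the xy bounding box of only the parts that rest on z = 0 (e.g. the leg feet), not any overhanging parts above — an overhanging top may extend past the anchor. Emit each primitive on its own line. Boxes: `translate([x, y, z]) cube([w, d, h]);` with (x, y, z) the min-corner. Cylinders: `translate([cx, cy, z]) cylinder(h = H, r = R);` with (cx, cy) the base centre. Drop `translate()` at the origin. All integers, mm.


translate([293, 245, 0]) cylinder(h = 25, r = 133);
translate([293, 245, 25]) cylinder(h = 280, r = 70);
translate([293, 245, 305]) cylinder(h = 25, r = 133);


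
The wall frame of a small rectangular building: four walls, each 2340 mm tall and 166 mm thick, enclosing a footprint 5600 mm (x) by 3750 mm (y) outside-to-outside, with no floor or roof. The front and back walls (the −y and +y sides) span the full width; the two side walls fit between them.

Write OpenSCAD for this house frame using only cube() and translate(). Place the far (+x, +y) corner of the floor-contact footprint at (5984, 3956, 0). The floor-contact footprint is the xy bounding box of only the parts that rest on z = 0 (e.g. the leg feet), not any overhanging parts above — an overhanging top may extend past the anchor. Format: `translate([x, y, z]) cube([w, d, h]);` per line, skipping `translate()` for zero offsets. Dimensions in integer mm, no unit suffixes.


translate([384, 206, 0]) cube([5600, 166, 2340]);
translate([384, 3790, 0]) cube([5600, 166, 2340]);
translate([384, 372, 0]) cube([166, 3418, 2340]);
translate([5818, 372, 0]) cube([166, 3418, 2340]);


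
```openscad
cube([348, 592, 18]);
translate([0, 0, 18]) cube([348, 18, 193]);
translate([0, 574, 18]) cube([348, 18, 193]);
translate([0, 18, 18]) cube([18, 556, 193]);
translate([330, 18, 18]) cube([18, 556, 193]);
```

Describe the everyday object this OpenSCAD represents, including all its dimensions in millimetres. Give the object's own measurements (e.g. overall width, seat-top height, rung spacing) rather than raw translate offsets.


An open-topped rectangular box: outside dimensions 348×592×211 mm, with a uniform wall and base thickness of 18 mm. The base is a full 348×592 slab on the floor; four walls sit on top of the base. The front and back walls (the −y and +y sides) span the full width; the two side walls fit between them.


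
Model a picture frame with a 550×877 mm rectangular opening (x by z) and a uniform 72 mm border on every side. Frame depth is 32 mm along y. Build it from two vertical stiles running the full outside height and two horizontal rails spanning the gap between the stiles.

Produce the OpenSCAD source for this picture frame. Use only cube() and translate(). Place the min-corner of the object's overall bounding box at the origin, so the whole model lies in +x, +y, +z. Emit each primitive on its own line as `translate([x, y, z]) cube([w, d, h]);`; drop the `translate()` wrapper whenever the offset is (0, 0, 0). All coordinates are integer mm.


cube([72, 32, 1021]);
translate([622, 0, 0]) cube([72, 32, 1021]);
translate([72, 0, 0]) cube([550, 32, 72]);
translate([72, 0, 949]) cube([550, 32, 72]);


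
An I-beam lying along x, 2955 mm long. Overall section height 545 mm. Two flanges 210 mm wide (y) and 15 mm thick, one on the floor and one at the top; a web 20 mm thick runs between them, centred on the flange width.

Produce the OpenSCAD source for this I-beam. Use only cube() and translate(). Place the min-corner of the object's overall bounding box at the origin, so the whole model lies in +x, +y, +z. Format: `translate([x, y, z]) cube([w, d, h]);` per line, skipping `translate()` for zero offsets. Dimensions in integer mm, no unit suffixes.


cube([2955, 210, 15]);
translate([0, 95, 15]) cube([2955, 20, 515]);
translate([0, 0, 530]) cube([2955, 210, 15]);


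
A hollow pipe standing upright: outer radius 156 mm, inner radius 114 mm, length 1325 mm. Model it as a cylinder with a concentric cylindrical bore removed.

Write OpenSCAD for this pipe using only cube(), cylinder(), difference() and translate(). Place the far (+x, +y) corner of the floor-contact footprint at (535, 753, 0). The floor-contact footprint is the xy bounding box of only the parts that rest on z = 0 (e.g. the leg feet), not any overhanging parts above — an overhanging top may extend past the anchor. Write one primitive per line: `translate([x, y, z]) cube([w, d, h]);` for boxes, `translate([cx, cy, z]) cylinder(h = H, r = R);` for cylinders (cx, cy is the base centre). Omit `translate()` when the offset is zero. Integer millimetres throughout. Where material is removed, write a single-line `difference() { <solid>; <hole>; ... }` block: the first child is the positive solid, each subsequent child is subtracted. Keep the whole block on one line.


difference() { translate([379, 597, 0]) cylinder(h = 1325, r = 156); translate([379, 597, 0]) cylinder(h = 1325, r = 114); }


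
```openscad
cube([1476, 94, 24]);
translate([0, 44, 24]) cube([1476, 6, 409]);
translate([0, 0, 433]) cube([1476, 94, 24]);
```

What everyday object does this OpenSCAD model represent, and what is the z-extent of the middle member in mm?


An I-beam. The web height is 409 mm.

Two wide flanges with a thin centred web — an I-beam. Overall 457 mm minus two 24 mm flanges gives a web of 457 − 2·24 = 409 mm.


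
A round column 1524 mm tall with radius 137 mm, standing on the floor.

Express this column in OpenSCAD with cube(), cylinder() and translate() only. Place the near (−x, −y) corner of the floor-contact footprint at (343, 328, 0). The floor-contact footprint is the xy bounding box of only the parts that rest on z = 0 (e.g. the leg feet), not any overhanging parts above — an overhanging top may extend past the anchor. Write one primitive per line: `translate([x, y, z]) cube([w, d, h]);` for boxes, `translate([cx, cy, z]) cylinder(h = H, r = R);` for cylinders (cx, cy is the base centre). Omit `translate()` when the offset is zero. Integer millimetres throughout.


translate([480, 465, 0]) cylinder(h = 1524, r = 137);


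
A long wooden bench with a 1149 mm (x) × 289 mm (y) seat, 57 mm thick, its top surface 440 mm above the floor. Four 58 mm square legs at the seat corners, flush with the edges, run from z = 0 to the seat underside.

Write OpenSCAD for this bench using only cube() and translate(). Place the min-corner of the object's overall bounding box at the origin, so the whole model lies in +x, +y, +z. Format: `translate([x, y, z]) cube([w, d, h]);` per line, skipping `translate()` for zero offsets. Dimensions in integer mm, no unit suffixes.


translate([0, 0, 383]) cube([1149, 289, 57]);
cube([58, 58, 383]);
translate([0, 231, 0]) cube([58, 58, 383]);
translate([1091, 0, 0]) cube([58, 58, 383]);
translate([1091, 231, 0]) cube([58, 58, 383]);


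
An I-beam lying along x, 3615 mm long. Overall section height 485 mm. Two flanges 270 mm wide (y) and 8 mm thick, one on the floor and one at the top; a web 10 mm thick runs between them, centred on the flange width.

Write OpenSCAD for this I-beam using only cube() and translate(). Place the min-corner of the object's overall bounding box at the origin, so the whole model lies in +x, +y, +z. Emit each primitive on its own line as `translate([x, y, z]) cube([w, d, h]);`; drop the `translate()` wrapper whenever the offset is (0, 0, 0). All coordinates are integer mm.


cube([3615, 270, 8]);
translate([0, 130, 8]) cube([3615, 10, 469]);
translate([0, 0, 477]) cube([3615, 270, 8]);


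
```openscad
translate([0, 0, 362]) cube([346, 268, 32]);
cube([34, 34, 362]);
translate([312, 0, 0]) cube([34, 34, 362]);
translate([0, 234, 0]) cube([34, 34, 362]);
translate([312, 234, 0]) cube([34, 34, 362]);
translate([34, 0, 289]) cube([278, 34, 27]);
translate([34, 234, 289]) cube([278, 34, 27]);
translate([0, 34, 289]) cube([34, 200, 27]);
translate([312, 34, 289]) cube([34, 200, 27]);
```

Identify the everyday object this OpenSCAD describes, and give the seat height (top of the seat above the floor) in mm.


A stool. The seat height is 394 mm.

A 346×268×32 slab at z = 362 on four corner posts — a stool. The seat top is 362 + 32 = 394 mm.


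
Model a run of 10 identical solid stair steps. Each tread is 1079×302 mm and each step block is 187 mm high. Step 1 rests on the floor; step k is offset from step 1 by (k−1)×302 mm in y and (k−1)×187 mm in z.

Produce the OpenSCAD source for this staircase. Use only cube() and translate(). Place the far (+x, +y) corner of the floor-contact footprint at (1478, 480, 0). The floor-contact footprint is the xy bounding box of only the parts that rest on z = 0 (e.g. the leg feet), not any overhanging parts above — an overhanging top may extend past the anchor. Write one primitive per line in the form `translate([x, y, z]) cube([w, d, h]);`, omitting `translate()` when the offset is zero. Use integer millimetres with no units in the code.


translate([399, 178, 0]) cube([1079, 302, 187]);
translate([399, 480, 187]) cube([1079, 302, 187]);
translate([399, 782, 374]) cube([1079, 302, 187]);
translate([399, 1084, 561]) cube([1079, 302, 187]);
translate([399, 1386, 748]) cube([1079, 302, 187]);
translate([399, 1688, 935]) cube([1079, 302, 187]);
translate([399, 1990, 1122]) cube([1079, 302, 187]);
translate([399, 2292, 1309]) cube([1079, 302, 187]);
translate([399, 2594, 1496]) cube([1079, 302, 187]);
translate([399, 2896, 1683]) cube([1079, 302, 187]);


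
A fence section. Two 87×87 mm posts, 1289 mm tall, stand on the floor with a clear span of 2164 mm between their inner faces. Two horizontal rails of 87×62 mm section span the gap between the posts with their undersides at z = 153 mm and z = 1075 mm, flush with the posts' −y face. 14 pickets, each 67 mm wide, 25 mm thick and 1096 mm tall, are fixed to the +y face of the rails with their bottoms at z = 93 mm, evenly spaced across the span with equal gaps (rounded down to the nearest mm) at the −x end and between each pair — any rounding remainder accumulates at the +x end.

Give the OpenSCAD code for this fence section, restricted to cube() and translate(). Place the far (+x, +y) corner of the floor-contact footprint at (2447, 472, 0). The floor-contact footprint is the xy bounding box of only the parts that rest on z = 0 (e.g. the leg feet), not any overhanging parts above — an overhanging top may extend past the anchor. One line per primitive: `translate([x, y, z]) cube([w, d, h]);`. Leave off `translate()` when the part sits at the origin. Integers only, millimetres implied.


translate([109, 385, 0]) cube([87, 87, 1289]);
translate([2360, 385, 0]) cube([87, 87, 1289]);
translate([196, 385, 153]) cube([2164, 87, 62]);
translate([196, 385, 1075]) cube([2164, 87, 62]);
translate([277, 472, 93]) cube([67, 25, 1096]);
translate([425, 472, 93]) cube([67, 25, 1096]);
translate([573, 472, 93]) cube([67, 25, 1096]);
translate([721, 472, 93]) cube([67, 25, 1096]);
translate([869, 472, 93]) cube([67, 25, 1096]);
translate([1017, 472, 93]) cube([67, 25, 1096]);
translate([1165, 472, 93]) cube([67, 25, 1096]);
translate([1313, 472, 93]) cube([67, 25, 1096]);
translate([1461, 472, 93]) cube([67, 25, 1096]);
translate([1609, 472, 93]) cube([67, 25, 1096]);
translate([1757, 472, 93]) cube([67, 25, 1096]);
translate([1905, 472, 93]) cube([67, 25, 1096]);
translate([2053, 472, 93]) cube([67, 25, 1096]);
translate([2201, 472, 93]) cube([67, 25, 1096]);


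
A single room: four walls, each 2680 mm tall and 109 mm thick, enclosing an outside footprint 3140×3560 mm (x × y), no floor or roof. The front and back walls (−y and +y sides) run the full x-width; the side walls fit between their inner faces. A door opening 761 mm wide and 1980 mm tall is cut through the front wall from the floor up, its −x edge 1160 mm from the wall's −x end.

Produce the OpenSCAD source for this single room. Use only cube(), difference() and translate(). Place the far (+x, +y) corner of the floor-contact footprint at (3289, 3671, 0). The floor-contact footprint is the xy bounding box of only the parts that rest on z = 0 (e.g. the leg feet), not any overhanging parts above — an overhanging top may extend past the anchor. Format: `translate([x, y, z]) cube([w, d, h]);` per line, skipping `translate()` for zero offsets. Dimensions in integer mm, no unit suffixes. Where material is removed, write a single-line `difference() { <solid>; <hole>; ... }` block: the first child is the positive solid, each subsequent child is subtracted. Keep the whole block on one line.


difference() { translate([149, 111, 0]) cube([3140, 109, 2680]); translate([1309, 111, 0]) cube([761, 109, 1980]); }
translate([149, 3562, 0]) cube([3140, 109, 2680]);
translate([149, 220, 0]) cube([109, 3342, 2680]);
translate([3180, 220, 0]) cube([109, 3342, 2680]);


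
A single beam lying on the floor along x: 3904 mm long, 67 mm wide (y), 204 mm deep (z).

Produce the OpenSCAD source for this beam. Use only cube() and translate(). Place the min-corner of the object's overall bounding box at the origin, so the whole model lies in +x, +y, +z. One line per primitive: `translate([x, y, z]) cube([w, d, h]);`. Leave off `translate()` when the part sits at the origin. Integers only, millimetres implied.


cube([3904, 67, 204]);


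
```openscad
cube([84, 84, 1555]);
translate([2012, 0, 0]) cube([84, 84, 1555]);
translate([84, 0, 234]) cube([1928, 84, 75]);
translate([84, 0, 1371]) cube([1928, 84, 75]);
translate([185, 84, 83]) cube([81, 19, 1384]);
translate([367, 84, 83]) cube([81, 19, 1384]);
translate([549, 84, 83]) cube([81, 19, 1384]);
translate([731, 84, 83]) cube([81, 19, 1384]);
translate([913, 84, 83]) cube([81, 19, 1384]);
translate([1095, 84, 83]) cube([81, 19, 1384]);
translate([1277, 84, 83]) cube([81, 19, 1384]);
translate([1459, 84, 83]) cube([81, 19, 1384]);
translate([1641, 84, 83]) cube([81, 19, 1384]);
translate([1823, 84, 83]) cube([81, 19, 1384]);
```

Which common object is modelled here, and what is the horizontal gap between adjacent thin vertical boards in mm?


A fence section. The picket gap is 101 mm.

Two posts, two rails, 10 pickets — a fence section. Span 1928 mm holds 10 pickets of 81 mm with 11 equal gaps: ⌊(1928 − 10·81) / 11⌋ = 101 mm.


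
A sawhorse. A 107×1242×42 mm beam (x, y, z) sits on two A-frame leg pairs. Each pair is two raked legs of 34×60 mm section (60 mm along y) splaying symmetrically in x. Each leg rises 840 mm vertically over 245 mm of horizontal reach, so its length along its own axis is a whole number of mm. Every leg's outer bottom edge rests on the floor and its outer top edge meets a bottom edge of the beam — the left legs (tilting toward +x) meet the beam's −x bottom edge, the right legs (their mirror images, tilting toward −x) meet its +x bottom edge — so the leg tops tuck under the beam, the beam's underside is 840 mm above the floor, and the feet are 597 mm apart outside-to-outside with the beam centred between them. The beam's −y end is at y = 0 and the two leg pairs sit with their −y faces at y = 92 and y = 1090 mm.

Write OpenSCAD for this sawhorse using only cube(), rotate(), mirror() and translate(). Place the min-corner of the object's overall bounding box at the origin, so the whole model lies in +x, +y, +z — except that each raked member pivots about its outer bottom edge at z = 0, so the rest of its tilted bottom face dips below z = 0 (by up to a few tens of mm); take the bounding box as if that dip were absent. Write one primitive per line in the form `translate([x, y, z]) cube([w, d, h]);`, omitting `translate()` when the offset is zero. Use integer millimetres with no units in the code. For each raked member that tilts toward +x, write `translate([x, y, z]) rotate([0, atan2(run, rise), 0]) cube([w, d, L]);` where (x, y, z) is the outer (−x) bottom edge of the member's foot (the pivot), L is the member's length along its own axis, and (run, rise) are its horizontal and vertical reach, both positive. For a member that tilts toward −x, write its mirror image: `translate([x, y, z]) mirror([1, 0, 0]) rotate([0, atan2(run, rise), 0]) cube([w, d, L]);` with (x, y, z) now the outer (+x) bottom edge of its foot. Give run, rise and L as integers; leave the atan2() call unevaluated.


translate([245, 0, 840]) cube([107, 1242, 42]);
translate([0, 92, 0]) rotate([0, atan2(245, 840), 0]) cube([34, 60, 875]);
translate([597, 92, 0]) mirror([1, 0, 0]) rotate([0, atan2(245, 840), 0]) cube([34, 60, 875]);
translate([0, 1090, 0]) rotate([0, atan2(245, 840), 0]) cube([34, 60, 875]);
translate([597, 1090, 0]) mirror([1, 0, 0]) rotate([0, atan2(245, 840), 0]) cube([34, 60, 875]);


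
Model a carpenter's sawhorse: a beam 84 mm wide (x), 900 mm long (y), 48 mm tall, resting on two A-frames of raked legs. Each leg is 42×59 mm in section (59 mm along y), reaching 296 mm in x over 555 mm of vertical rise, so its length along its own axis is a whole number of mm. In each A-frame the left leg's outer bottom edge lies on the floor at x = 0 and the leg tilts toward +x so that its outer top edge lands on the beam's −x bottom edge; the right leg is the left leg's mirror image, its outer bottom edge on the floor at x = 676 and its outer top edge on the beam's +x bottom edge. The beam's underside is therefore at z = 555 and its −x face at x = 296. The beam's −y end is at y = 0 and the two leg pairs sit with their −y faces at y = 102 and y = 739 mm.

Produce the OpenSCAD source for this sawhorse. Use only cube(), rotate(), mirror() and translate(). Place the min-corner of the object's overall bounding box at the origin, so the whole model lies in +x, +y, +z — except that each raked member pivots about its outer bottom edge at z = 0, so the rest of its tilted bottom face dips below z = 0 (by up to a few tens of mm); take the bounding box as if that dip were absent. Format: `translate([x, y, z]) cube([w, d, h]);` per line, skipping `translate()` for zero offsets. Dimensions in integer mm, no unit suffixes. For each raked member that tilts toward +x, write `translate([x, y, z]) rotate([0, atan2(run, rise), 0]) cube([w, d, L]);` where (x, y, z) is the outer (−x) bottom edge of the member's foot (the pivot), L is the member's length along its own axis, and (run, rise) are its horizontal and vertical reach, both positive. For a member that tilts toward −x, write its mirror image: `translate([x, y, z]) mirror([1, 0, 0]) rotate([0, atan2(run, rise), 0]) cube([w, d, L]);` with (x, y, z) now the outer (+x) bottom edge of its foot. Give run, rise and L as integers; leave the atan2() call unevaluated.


translate([296, 0, 555]) cube([84, 900, 48]);
translate([0, 102, 0]) rotate([0, atan2(296, 555), 0]) cube([42, 59, 629]);
translate([676, 102, 0]) mirror([1, 0, 0]) rotate([0, atan2(296, 555), 0]) cube([42, 59, 629]);
translate([0, 739, 0]) rotate([0, atan2(296, 555), 0]) cube([42, 59, 629]);
translate([676, 739, 0]) mirror([1, 0, 0]) rotate([0, atan2(296, 555), 0]) cube([42, 59, 629]);


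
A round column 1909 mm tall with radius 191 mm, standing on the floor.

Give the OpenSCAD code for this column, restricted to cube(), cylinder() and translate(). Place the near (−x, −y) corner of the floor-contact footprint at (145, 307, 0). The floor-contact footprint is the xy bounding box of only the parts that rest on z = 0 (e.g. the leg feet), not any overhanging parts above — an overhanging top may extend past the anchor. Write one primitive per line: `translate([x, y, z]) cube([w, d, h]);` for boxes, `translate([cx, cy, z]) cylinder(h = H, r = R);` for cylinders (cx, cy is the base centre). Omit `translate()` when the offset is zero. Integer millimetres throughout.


translate([336, 498, 0]) cylinder(h = 1909, r = 191);


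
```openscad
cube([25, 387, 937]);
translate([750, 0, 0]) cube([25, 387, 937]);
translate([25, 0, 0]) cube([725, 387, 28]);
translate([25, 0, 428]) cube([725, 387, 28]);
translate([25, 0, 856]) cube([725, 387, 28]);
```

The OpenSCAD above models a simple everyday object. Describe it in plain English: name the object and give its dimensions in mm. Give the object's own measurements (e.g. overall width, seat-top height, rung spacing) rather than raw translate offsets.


An open bookshelf. Two side panels, each 25 mm thick, 387 mm deep and 937 mm tall, stand 775 mm apart (outside-to-outside). Between them sit 3 shelves, each 28 mm thick and 387 mm deep, spanning the full gap between the sides. The bottom shelf rests on the floor (its underside at z = 0) and the clear gap between one shelf's top and the next shelf's underside is 400 mm.
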